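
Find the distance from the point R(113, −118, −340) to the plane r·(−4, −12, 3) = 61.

9

Normal vector n = (−4, −12, 3), and n·(113, −118, −340) − 61 = −117.
|n| = √(16 + 144 + 9) = 13, so the distance is |-117|/13 = 9.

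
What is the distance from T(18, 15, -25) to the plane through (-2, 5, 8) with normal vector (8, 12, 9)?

1

The plane has equation n·(r − (-2, 5, 8)) = 0, i.e. n·r = 116.
Then n·(18, 15, -25) - 116 = -17.
|n| = √(64 + 144 + 81) = 17, so the distance is |-17|/17 = 1.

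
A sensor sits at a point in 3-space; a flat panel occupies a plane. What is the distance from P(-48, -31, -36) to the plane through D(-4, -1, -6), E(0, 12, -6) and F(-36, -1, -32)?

4/3

DE = (4, 13, 0) and DF = (-32, 0, -26), so a normal is n = DE × DF = (-338, 104, 416).
n = (-338, 104, 416); n·P − (-1248) = -728; |n| = 546; distance = 728/546 = 4/3.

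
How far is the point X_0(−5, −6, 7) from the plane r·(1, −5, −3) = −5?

d = |1·(-5) + (-5)·(-6) + (-3)·7 − (-5)| / √(1 + 25 + 9) = |9| / √35 = 9√35/35.

9√35/35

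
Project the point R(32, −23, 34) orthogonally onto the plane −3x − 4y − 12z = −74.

n = (−3, −4, −12), |n|² = 169, and n·R − (-74) = -338.
t = -338/169 = -2, so the foot is R − t·n = (32, −23, 34) − (-2)·(−3, −4, −12) = (26, −31, 10).

(26, -31, 10)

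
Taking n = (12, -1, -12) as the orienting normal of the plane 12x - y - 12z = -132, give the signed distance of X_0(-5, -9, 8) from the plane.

n·X_0 − (-132) = -15.
|n| = 17, so the signed distance is -15/17.

-15/17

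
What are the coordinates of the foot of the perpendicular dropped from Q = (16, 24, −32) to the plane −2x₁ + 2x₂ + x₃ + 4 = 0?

(40/3, 80/3, -92/3)

The perpendicular from Q has direction n = (−2, 2, 1): r = (16, 24, −32) + μ(−2, 2, 1).
Substitute into the plane: n·(Q + μn) = -4 gives -16 + 9μ = -4, so μ = 4/3.
Foot = (16, 24, −32) + (4/3)·(−2, 2, 1) = (40/3, 80/3, −92/3).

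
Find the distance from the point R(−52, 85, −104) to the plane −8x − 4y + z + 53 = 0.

25/9

d = |(-8)·(-52) + (-4)·85 + 1·(-104) − (-53)| / √(64 + 16 + 1) = |25| / 9 = 25/9.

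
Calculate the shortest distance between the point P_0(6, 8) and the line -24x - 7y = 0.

8

The normal to the line is n = (-24, -7) with |n| = 25.
|n·P_0 − 0| = |-200 − 0| = 200, so the distance is 200/25 = 8.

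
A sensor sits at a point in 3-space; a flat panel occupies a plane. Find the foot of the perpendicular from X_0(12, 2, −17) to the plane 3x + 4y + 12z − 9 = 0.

n = (3, 4, 12), |n|² = 169, and n·X_0 − 9 = -169.
t = -169/169 = -1, so the foot is X_0 − t·n = (12, 2, −17) − (-1)·(3, 4, 12) = (15, 6, −5).

(15, 6, -5)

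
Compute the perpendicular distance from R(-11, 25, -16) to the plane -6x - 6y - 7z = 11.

17/11

Normal vector n = (-6, -6, -7), and n·(-11, 25, -16) - 11 = 17.
|n| = √(36 + 36 + 49) = 11, so the distance is |17|/11 = 17/11.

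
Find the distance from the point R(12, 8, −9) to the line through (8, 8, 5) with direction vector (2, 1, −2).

2√17

Direction vector d = (2, 1, −2).
AP = (4, 0, −14), and AP × d = (14, −20, 4).
|AP × d|² = 612 and |d|² = 9, so the distance is √(612/9) = √68 = 2√17.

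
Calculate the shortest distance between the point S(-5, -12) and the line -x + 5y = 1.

56/√26

The normal to the line is n = (-1, 5) with |n| = √26.
|n·S − 1| = |-55 − 1| = 56, so the distance is 56/√26.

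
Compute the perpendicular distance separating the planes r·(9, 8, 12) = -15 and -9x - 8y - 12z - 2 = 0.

Divide the second equation by -1 to match normals: 9x + 8y + 12z = -2.
Both planes have normal n = (9, 8, 12), |n| = 17. Any point on the first plane is at distance |(-2) − (-15)|/|n| = 13/17 from the second.

13/17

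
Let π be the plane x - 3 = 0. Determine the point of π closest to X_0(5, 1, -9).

The perpendicular from X_0 has direction n = (1, 0, 0): r = (5, 1, -9) + μ(1, 0, 0).
Substitute into the plane: n·(X_0 + μn) = 3 gives 5 + 1μ = 3, so μ = -2.
Foot = (5, 1, -9) + (-2)·(1, 0, 0) = (3, 1, -9).

(3, 1, -9)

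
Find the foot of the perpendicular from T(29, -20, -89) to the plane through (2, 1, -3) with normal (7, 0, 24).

(50, -20, -17)

n = (7, 0, 24), |n|² = 625, and n·T − (-58) = -1875.
t = -1875/625 = -3, so the foot is T − t·n = (29, -20, -89) − (-3)·(7, 0, 24) = (50, -20, -17).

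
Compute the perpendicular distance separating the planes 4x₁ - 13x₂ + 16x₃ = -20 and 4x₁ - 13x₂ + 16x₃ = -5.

Both planes have normal n = (4, -13, 16), |n| = 21. Any point on the first plane is at distance |(-5) − (-20)|/|n| = 15/21 = 5/7 from the second.

5/7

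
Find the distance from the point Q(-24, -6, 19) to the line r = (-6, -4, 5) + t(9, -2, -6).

2√10

Direction vector d = (9, -2, -6).
AP = (-18, -2, 14); AP·d = -242, |AP|² = 524, |d|² = 121.
distance² = |AP|² − (AP·d)²/|d|² = 524 − 58564/121 = 40, so the distance is 2√10.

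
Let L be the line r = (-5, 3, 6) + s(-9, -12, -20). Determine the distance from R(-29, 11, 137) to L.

Direction vector d = (-9, -12, -20).
AP = (-24, 8, 131); AP·d = -2500, |AP|² = 17801, |d|² = 625.
distance² = |AP|² − (AP·d)²/|d|² = 17801 − 6250000/625 = 7801, so the distance is √7801.

√7801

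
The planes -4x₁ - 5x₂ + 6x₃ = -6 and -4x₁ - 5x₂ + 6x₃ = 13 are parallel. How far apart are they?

With common normal n = (-4, -5, 6) (|n| = √77), the distance is |(-6) − 13|/|n| = 19/√77 = 19√77/77.

19/√77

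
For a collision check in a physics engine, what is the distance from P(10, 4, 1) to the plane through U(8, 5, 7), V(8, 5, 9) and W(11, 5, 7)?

1

UV = (0, 0, 2) and UW = (3, 0, 0), so a normal is n = UV × UW = (0, 6, 0).
Then n·(10, 4, 1) - 30 = -6.
|n| = √(0 + 36 + 0) = 6, so the distance is |-6|/6 = 1.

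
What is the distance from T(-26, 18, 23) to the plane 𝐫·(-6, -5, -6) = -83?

d = |(-6)·(-26) + (-5)·18 + (-6)·23 − (-83)| / √(36 + 25 + 36) = |11| / √97 = 11√97/97.

11√97/97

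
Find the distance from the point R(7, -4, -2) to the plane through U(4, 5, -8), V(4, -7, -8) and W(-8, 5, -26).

3/√13

UV = (0, -12, 0) and UW = (-12, 0, -18), so a normal is n = UV × UW = (216, 0, -144).
Then n·(7, -4, -2) - 2016 = -216.
|n| = √(46656 + 0 + 20736) = 72√13, so the distance is |-216|/(72√13) = 3√13/13.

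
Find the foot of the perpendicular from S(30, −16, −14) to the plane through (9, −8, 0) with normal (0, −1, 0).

(30, -8, -14)

The perpendicular from S has direction n = (0, −1, 0): r = (30, −16, −14) + t(0, −1, 0).
Substitute into the plane: n·(S + tn) = 8 gives 16 + 1t = 8, so t = -8.
Foot = (30, −16, −14) + (-8)·(0, −1, 0) = (30, −8, −14).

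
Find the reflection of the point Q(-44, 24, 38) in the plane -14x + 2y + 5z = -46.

With n = (-14, 2, 5), the signed offset is (n·Q − (-46))/|n|² = 900/225 = 4.
Q' = Q − 2t·n = (-44, 24, 38) − 8·(-14, 2, 5) = (68, 8, -2).

(68, 8, -2)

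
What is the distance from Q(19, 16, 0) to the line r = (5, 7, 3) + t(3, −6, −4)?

Direction vector d = (3, −6, −4).
AP = (14, 9, −3), and AP × d = (−54, 47, −111).
|AP × d|² = 17446 and |d|² = 61, so the distance is √(17446/61) = √286.

√286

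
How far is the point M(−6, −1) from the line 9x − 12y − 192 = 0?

d = |9·(-6) + (-12)·(-1) − 192| / √(81 + 144) = |-234|/15 = 78/5.

78/5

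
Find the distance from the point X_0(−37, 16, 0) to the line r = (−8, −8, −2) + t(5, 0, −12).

2√313

Direction vector d = (5, 0, −12).
AP = (−29, 24, 2); AP·d = -169, |AP|² = 1421, |d|² = 169.
distance² = |AP|² − (AP·d)²/|d|² = 1421 − 28561/169 = 1252, so the distance is 2√313.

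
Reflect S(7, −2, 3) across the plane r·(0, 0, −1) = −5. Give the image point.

(7, -2, 7)

With n = (0, 0, −1), the signed offset is (n·S − (-5))/|n|² = 2/1 = 2.
S' = S − 2t·n = (7, −2, 3) − 4·(0, 0, −1) = (7, −2, 7).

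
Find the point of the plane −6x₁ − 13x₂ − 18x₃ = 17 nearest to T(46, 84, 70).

(16, 19, -20)

n = (−6, −13, −18), |n|² = 529, and n·T − 17 = -2645.
t = -2645/529 = -5, so the foot is T − t·n = (46, 84, 70) − (-5)·(−6, −13, −18) = (16, 19, −20).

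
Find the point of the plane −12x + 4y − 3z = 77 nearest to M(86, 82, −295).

(1214/13, 1034/13, -3811/13)

n = (−12, 4, −3), |n|² = 169, and n·M − 77 = 104.
t = 104/169 = 8/13, so the foot is M − t·n = (86, 82, −295) − (8/13)·(−12, 4, −3) = (1214/13, 1034/13, −3811/13).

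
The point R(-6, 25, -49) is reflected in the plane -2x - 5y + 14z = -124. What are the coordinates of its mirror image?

(-18, -5, 35)

With n = (-2, -5, 14), the signed offset is (n·R − (-124))/|n|² = -675/225 = -3.
R' = R − 2t·n = (-6, 25, -49) − (-6)·(-2, -5, 14) = (-18, -5, 35).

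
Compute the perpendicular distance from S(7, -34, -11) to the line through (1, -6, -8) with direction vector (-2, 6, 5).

2√61

Direction vector d = (-2, 6, 5).
AP = (6, -28, -3); AP·d = -195, |AP|² = 829, |d|² = 65.
distance² = |AP|² − (AP·d)²/|d|² = 829 − 38025/65 = 244, so the distance is 2√61.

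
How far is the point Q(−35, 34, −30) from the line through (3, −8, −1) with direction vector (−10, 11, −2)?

√449

Direction vector d = (−10, 11, −2).
AP = (−38, 42, −29), and AP × d = (235, 214, 2).
|AP × d|² = 101025 and |d|² = 225, so the distance is √(101025/225) = √449.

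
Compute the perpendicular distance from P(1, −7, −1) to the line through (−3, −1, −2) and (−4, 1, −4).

√17

A direction vector is d = (−1, 2, −2).
AP = (4, −6, 1); AP·d = -18, |AP|² = 53, |d|² = 9.
distance² = |AP|² − (AP·d)²/|d|² = 53 − 324/9 = 17, so the distance is √17.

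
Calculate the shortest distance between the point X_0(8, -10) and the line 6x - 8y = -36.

82/5

d = |6·8 + (-8)·(-10) − (-36)| / √(36 + 64) = |164|/10 = 82/5.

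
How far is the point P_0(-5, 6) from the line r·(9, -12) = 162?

The normal to the line is n = (9, -12) with |n| = 15.
|n·P_0 − 162| = |-117 − 162| = 279, so the distance is 279/15 = 93/5.

93/5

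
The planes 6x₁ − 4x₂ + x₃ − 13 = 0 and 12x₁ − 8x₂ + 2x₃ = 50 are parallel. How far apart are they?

12√53/53

Divide the second equation by 2 to match normals: 6x₁ − 4x₂ + x₃ = 25.
With common normal n = (6, −4, 1) (|n| = √53), the distance is |13 − 25|/|n| = 12/√53.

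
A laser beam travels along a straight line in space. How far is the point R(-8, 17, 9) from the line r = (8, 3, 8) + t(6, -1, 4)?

√241

Direction vector d = (6, -1, 4).
AP = (-16, 14, 1); AP·d = -106, |AP|² = 453, |d|² = 53.
distance² = |AP|² − (AP·d)²/|d|² = 453 − 11236/53 = 241, so the distance is √241.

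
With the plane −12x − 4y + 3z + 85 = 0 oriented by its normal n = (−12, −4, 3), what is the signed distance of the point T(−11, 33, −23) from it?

n·T − (-85) = 16.
|n| = 13, so the signed distance is 16/13.

16/13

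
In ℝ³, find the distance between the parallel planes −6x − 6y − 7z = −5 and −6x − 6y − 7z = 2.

Both planes have normal n = (−6, −6, −7), |n| = 11. Any point on the first plane is at distance |2 − (-5)|/|n| = 7/11 from the second.

7/11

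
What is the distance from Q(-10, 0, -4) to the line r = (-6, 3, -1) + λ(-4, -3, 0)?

Direction vector d = (-4, -3, 0).
AP = (-4, -3, -3); AP·d = 25, |AP|² = 34, |d|² = 25.
distance² = |AP|² − (AP·d)²/|d|² = 34 − 625/25 = 9, so the distance is 3.

3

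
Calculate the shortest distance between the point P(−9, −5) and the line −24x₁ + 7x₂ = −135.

The normal to the line is n = (−24, 7) with |n| = 25.
|n·P − (-135)| = |181 − (-135)| = 316, so the distance is 316/25.

316/25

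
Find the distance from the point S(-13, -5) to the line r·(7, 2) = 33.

d = |7·(-13) + 2·(-5) − 33| / √(49 + 4) = |-134|/√53 = 134√53/53.

134/√53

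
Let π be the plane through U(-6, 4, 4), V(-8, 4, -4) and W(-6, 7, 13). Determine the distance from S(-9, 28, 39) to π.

UV = (-2, 0, -8) and UW = (0, 3, 9), so a normal is n = UV × UW = (24, 18, -6).
Then n·(-9, 28, 39) - (-96) = 150.
|n| = √(576 + 324 + 36) = 6√26, so the distance is |150|/(6√26) = 25/√26.

25√26/26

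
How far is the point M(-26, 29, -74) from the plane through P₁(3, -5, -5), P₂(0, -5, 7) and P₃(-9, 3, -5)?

P₁P₂ = (-3, 0, 12) and P₁P₃ = (-12, 8, 0), so a normal is n = P₁P₂ × P₁P₃ = (-96, -144, -24).
Then n·(-26, 29, -74) - 552 = -456.
|n| = √(9216 + 20736 + 576) = 24√53, so the distance is |-456|/(24√53) = 19√53/53.

19√53/53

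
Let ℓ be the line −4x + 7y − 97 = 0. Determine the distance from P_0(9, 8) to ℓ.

d = |(-4)·9 + 7·8 − 97| / √(16 + 49) = |-77|/√65 = 77/√65.

77/√65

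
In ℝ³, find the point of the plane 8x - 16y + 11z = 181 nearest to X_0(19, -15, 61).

(3, 17, 39)

n = (8, -16, 11), |n|² = 441, and n·X_0 − 181 = 882.
t = 882/441 = 2, so the foot is X_0 − t·n = (19, -15, 61) − 2·(8, -16, 11) = (3, 17, 39).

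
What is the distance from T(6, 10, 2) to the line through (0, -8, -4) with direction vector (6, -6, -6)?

Direction vector d = (6, -6, -6).
AP = (6, 18, 6), and AP × d = (-72, 72, -144).
|AP × d|² = 31104 and |d|² = 108, so the distance is √(31104/108) = √288 = 12√2.

12√2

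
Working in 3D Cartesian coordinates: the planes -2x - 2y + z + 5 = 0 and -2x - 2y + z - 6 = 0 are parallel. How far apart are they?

Both planes have normal n = (-2, -2, 1), |n| = 3. Any point on the first plane is at distance |6 − (-5)|/|n| = 11/3 from the second.

11/3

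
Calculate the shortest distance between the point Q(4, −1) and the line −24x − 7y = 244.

The normal to the line is n = (−24, −7) with |n| = 25.
|n·Q − 244| = |-89 − 244| = 333, so the distance is 333/25.

333/25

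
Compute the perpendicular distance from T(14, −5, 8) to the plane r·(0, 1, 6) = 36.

7√37/37

d = |1·(-5) + 6·8 − 36| / √(0 + 1 + 36) = |7| / √37 = 7/√37.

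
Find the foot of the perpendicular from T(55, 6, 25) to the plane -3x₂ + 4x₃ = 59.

(55, 219/25, 533/25)

The perpendicular from T has direction n = (0, -3, 4): r = (55, 6, 25) + λ(0, -3, 4).
Substitute into the plane: n·(T + λn) = 59 gives 82 + 25λ = 59, so λ = -23/25.
Foot = (55, 6, 25) + (-23/25)·(0, -3, 4) = (55, 219/25, 533/25).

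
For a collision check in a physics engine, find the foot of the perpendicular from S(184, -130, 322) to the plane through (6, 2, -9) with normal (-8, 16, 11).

(3904/21, -2810/21, 6707/21)

n = (-8, 16, 11), |n|² = 441, and n·S − (-115) = 105.
t = 105/441 = 5/21, so the foot is S − t·n = (184, -130, 322) − (5/21)·(-8, 16, 11) = (3904/21, -2810/21, 6707/21).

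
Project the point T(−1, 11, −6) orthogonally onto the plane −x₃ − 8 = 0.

(-1, 11, -8)

The perpendicular from T has direction n = (0, 0, −1): r = (−1, 11, −6) + t(0, 0, −1).
Substitute into the plane: n·(T + tn) = 8 gives 6 + 1t = 8, so t = 2.
Foot = (−1, 11, −6) + 2·(0, 0, −1) = (−1, 11, −8).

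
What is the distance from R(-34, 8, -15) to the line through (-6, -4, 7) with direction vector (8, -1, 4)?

2√29

Direction vector d = (8, -1, 4).
AP = (-28, 12, -22); AP·d = -324, |AP|² = 1412, |d|² = 81.
distance² = |AP|² − (AP·d)²/|d|² = 1412 − 104976/81 = 116, so the distance is 2√29.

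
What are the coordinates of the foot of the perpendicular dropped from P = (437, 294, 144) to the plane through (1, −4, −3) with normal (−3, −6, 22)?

(10069/23, 6798/23, 3180/23)

n = (−3, −6, 22), |n|² = 529, and n·P − (-45) = 138.
t = 138/529 = 6/23, so the foot is P − t·n = (437, 294, 144) − (6/23)·(−3, −6, 22) = (10069/23, 6798/23, 3180/23).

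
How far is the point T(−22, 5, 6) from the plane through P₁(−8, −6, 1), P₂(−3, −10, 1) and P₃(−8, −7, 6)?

4/√42

P₁P₂ = (5, −4, 0) and P₁P₃ = (0, −1, 5), so a normal is n = P₁P₂ × P₁P₃ = (−20, −25, −5).
n = (−20, −25, −5); n·P − 305 = -20; |n| = 5√42; distance = 20/(5√42) = 4/√42.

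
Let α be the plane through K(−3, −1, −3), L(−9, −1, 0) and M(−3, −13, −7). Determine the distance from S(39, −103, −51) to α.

6

KL = (−6, 0, 3) and KM = (0, −12, −4), so a normal is n = KL × KM = (36, −24, 72).
Then n·(39, −103, −51) − (−300) = 504.
|n| = √(1296 + 576 + 5184) = 84, so the distance is |504|/84 = 6.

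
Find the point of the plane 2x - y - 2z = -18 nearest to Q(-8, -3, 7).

(-6, -4, 5)

n = (2, -1, -2), |n|² = 9, and n·Q − (-18) = -9.
t = -9/9 = -1, so the foot is Q − t·n = (-8, -3, 7) − (-1)·(2, -1, -2) = (-6, -4, 5).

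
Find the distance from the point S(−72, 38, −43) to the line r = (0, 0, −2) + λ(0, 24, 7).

2√1921

Direction vector d = (0, 24, 7).
AP = (−72, 38, −41); AP·d = 625, |AP|² = 8309, |d|² = 625.
distance² = |AP|² − (AP·d)²/|d|² = 8309 − 390625/625 = 7684, so the distance is 2√1921.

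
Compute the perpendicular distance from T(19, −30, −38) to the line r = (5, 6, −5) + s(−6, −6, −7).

Direction vector d = (−6, −6, −7).
AP = (14, −36, −33), and AP × d = (54, 296, −300).
|AP × d|² = 180532 and |d|² = 121, so the distance is √(180532/121) = √1492 = 2√373.

2√373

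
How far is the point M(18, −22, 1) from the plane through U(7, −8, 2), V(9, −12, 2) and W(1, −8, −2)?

11√14/14

UV = (2, −4, 0) and UW = (−6, 0, −4), so a normal is n = UV × UW = (16, 8, −24).
d = |16·18 + 8·(-22) + (-24)·1 − 0| / √(256 + 64 + 576) = |88| / (8√14) = 11/√14.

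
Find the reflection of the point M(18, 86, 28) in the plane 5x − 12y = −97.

With n = (5, −12, 0), the signed offset is (n·M − (-97))/|n|² = -845/169 = -5.
M' = M − 2t·n = (18, 86, 28) − (-10)·(5, −12, 0) = (68, −34, 28).

(68, -34, 28)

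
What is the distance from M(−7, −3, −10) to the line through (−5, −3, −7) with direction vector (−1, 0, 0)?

Direction vector d = (−1, 0, 0).
AP = (−2, 0, −3); AP·d = 2, |AP|² = 13, |d|² = 1.
distance² = |AP|² − (AP·d)²/|d|² = 13 − 4/1 = 9, so the distance is 3.

3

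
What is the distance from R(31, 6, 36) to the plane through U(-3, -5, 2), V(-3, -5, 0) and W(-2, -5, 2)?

UV = (0, 0, -2) and UW = (1, 0, 0), so a normal is n = UV × UW = (0, -2, 0).
n = (0, -2, 0); n·P − 10 = -22; |n| = 2; distance = 22/2 = 11.

11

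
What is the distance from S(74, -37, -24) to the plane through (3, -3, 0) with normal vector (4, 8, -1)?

The plane has equation n·(r − (3, -3, 0)) = 0, i.e. n·r = -12.
n = (4, 8, -1); n·P − (-12) = 36; |n| = 9; distance = 36/9 = 4.

4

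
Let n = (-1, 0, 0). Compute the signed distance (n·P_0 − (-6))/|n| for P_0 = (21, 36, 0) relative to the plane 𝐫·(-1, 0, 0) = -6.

n·P_0 − (-6) = -15.
|n| = 1, so the signed distance is -15/1 = -15.

-15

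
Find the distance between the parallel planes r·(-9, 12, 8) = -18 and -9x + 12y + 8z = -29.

With common normal n = (-9, 12, 8) (|n| = 17), the distance is |(-18) − (-29)|/|n| = 11/17.

11/17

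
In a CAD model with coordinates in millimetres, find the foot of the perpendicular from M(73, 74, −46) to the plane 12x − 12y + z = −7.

n = (12, −12, 1), |n|² = 289, and n·M − (-7) = -51.
t = -51/289 = -3/17, so the foot is M − t·n = (73, 74, −46) − (-3/17)·(12, −12, 1) = (1277/17, 1222/17, −779/17).

(1277/17, 1222/17, -779/17)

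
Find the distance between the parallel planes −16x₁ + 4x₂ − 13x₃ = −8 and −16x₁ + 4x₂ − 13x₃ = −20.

With common normal n = (−16, 4, −13) (|n| = 21), the distance is |(-8) − (-20)|/|n| = 12/21 = 4/7.

4/7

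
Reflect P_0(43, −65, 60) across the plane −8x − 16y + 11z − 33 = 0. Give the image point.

n = (−8, −16, 11), |n|² = 441, n·P_0 − 33 = 1323, so t = 1323/441 = 3.
Foot F = P_0 − 3·n = (67, −17, 27); the reflection is 2F − P_0 = (91, 31, −6).

(91, 31, -6)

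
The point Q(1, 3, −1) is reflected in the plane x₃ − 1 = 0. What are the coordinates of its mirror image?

(1, 3, 3)

n = (0, 0, 1), |n|² = 1, n·Q − 1 = -2, so t = -2/1 = -2.
Foot F = Q − (-2)·n = (1, 3, 1); the reflection is 2F − Q = (1, 3, 3).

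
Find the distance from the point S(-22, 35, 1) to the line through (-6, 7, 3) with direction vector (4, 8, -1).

12√5

Direction vector d = (4, 8, -1).
AP = (-16, 28, -2); AP·d = 162, |AP|² = 1044, |d|² = 81.
distance² = |AP|² − (AP·d)²/|d|² = 1044 − 26244/81 = 720, so the distance is 12√5.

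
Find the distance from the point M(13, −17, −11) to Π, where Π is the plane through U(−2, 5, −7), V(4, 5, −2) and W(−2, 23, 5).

UV = (6, 0, 5) and UW = (0, 18, 12), so a normal is n = UV × UW = (−90, −72, 108).
Then n·(13, −17, −11) − (−936) = −198.
|n| = √(8100 + 5184 + 11664) = 18√77, so the distance is |-198|/(18√77) = 11/√77.

11/√77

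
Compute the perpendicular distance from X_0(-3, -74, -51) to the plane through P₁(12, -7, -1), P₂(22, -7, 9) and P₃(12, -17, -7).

26/√59

P₁P₂ = (10, 0, 10) and P₁P₃ = (0, -10, -6), so a normal is n = P₁P₂ × P₁P₃ = (100, 60, -100).
d = |100·(-3) + 60·(-74) + (-100)·(-51) − 880| / √(10000 + 3600 + 10000) = |-520| / (20√59) = 26/√59.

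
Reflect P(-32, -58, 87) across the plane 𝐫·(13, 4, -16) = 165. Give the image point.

(98, -18, -73)

n = (13, 4, -16), |n|² = 441, n·P − 165 = -2205, so t = -2205/441 = -5.
Foot F = P − (-5)·n = (33, -38, 7); the reflection is 2F − P = (98, -18, -73).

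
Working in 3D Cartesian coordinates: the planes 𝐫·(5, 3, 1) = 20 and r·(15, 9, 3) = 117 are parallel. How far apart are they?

19√35/35

Divide the second equation by 3 to match normals: 5x + 3y + z = 39.
Both planes have normal n = (5, 3, 1), |n| = √35. Any point on the first plane is at distance |39 − 20|/|n| = 19/√35 = 19√35/35 from the second.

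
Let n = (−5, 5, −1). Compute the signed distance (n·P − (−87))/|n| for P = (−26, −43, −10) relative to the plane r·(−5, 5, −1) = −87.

n·P − (-87) = 12.
|n| = √51, so the signed distance is 4√51/17.

4√51/17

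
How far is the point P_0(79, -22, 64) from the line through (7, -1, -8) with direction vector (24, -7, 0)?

Direction vector d = (24, -7, 0).
AP = (72, -21, 72), and AP × d = (504, 1728, 0).
|AP × d|² = 3240000 and |d|² = 625, so the distance is √(3240000/625) = √5184 = 72.

72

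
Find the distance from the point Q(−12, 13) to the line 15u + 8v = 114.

190/17

d = |15·(-12) + 8·13 − 114| / √(225 + 64) = |-190|/17 = 190/17.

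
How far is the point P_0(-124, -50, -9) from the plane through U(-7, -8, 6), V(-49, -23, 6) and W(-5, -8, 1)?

9/5

UV = (-42, -15, 0) and UW = (2, 0, -5), so a normal is n = UV × UW = (75, -210, 30).
d = |75·(-124) + (-210)·(-50) + 30·(-9) − 1335| / √(5625 + 44100 + 900) = |-405| / 225 = 9/5.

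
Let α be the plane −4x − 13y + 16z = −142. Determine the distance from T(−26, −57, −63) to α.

Normal vector n = (−4, −13, 16), and n·(−26, −57, −63) − (−142) = −21.
|n| = √(16 + 169 + 256) = 21, so the distance is |-21|/21 = 1.

1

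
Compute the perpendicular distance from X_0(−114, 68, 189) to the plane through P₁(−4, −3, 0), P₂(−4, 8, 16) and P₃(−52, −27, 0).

P₁P₂ = (0, 11, 16) and P₁P₃ = (−48, −24, 0), so a normal is n = P₁P₂ × P₁P₃ = (384, −768, 528).
Then n·(−114, 68, 189) − 768 = 3024.
|n| = √(147456 + 589824 + 278784) = 1008, so the distance is |3024|/1008 = 3.

3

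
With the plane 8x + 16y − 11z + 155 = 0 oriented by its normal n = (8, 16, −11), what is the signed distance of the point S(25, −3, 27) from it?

10/21

n·S − (-155) = 10.
|n| = 21, so the signed distance is 10/21.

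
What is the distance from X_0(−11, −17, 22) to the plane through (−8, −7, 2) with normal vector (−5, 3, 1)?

√35/7

The plane has equation n·(r − (−8, −7, 2)) = 0, i.e. n·r = 21.
d = |(-5)·(-11) + 3·(-17) + 1·22 − 21| / √(25 + 9 + 1) = |5| / √35 = 5/√35.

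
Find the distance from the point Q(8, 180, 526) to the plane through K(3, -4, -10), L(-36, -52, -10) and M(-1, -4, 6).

8

KL = (-39, -48, 0) and KM = (-4, 0, 16), so a normal is n = KL × KM = (-768, 624, -192).
d = |(-768)·8 + 624·180 + (-192)·526 − (-2880)| / √(589824 + 389376 + 36864) = |8064| / 1008 = 8.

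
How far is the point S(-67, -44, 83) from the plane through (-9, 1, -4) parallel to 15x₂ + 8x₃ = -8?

21/17

Parallel planes share the normal n = (0, 15, 8); since (-9, 1, -4) lies on the plane, its equation is 15x₂ + 8x₃ = -17.
Then n·(-67, -44, 83) - (-17) = 21.
|n| = √(0 + 225 + 64) = 17, so the distance is |21|/17 = 21/17.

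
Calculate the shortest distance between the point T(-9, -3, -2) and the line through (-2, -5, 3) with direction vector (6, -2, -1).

Direction vector d = (6, -2, -1).
AP = (-7, 2, -5), and AP × d = (-12, -37, 2).
|AP × d|² = 1517 and |d|² = 41, so the distance is √(1517/41) = √37.

√37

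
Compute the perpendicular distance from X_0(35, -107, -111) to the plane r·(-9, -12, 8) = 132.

3

Normal vector n = (-9, -12, 8), and n·(35, -107, -111) - 132 = -51.
|n| = √(81 + 144 + 64) = 17, so the distance is |-51|/17 = 3.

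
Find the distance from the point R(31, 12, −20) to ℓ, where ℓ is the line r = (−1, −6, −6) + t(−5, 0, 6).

2√142

Direction vector d = (−5, 0, 6).
AP = (32, 18, −14), and AP × d = (108, −122, 90).
|AP × d|² = 34648 and |d|² = 61, so the distance is √(34648/61) = √568 = 2√142.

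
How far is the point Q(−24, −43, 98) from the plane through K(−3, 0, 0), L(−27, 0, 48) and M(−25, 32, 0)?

KL = (−24, 0, 48) and KM = (−22, 32, 0), so a normal is n = KL × KM = (−1536, −1056, −768).
Then n·(−24, −43, 98) − 4608 = 2400.
|n| = √(2359296 + 1115136 + 589824) = 2016, so the distance is |2400|/2016 = 25/21.

25/21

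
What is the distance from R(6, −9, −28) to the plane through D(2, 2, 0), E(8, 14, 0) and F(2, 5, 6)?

10/√21

DE = (6, 12, 0) and DF = (0, 3, 6), so a normal is n = DE × DF = (72, −36, 18).
Then n·(6, −9, −28) − 72 = 180.
|n| = √(5184 + 1296 + 324) = 18√21, so the distance is |180|/(18√21) = 10/√21.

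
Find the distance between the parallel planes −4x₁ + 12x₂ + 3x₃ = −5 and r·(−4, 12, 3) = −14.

With common normal n = (−4, 12, 3) (|n| = 13), the distance is |(-5) − (-14)|/|n| = 9/13.

9/13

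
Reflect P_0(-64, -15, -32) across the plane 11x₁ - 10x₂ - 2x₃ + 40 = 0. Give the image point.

n = (11, -10, -2), |n|² = 225, n·P_0 − (-40) = -450, so t = -450/225 = -2.
Foot F = P_0 − (-2)·n = (-42, -35, -36); the reflection is 2F − P_0 = (-20, -55, -40).

(-20, -55, -40)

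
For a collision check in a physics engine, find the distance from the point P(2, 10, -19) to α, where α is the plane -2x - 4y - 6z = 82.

3√14/7

Normal vector n = (-2, -4, -6), and n·(2, 10, -19) - 82 = -12.
|n| = √(4 + 16 + 36) = 2√14, so the distance is |-12|/(2√14) = 3√14/7.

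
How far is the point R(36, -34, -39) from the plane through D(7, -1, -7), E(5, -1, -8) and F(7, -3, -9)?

9

DE = (-2, 0, -1) and DF = (0, -2, -2), so a normal is n = DE × DF = (-2, -4, 4).
d = |(-2)·36 + (-4)·(-34) + 4·(-39) − (-38)| / √(4 + 16 + 16) = |-54| / 6 = 9.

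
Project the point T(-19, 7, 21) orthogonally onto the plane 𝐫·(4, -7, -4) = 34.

n = (4, -7, -4), |n|² = 81, and n·T − 34 = -243.
t = -243/81 = -3, so the foot is T − t·n = (-19, 7, 21) − (-3)·(4, -7, -4) = (-7, -14, 9).

(-7, -14, 9)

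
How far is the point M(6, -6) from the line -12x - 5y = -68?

d = |(-12)·6 + (-5)·(-6) − (-68)| / √(144 + 25) = |26|/13 = 2.

2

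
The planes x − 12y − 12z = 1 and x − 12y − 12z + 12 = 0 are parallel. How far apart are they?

13/17

With common normal n = (1, −12, −12) (|n| = 17), the distance is |1 − (-12)|/|n| = 13/17.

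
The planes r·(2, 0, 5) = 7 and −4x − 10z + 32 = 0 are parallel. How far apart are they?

9/√29

Divide the second equation by -2 to match normals: 2x + 5z = 16.
With common normal n = (2, 0, 5) (|n| = √29), the distance is |7 − 16|/|n| = 9/√29 = 9√29/29.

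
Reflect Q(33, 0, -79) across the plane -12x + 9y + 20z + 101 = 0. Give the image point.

With n = (-12, 9, 20), the signed offset is (n·Q − (-101))/|n|² = -1875/625 = -3.
Q' = Q − 2t·n = (33, 0, -79) − (-6)·(-12, 9, 20) = (-39, 54, 41).

(-39, 54, 41)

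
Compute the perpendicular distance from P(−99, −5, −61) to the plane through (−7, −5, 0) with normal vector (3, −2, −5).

The plane has equation n·(r − (−7, −5, 0)) = 0, i.e. n·r = -11.
Then n·(−99, −5, −61) − (−11) = 29.
|n| = √(9 + 4 + 25) = √38, so the distance is |29|/√38 = 29√38/38.

29/√38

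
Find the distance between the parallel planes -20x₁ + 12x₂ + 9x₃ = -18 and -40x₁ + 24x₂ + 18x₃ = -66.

3/5

Divide the second equation by 2 to match normals: -20x₁ + 12x₂ + 9x₃ = -33.
Both planes have normal n = (-20, 12, 9), |n| = 25. Any point on the first plane is at distance |(-33) − (-18)|/|n| = 15/25 = 3/5 from the second.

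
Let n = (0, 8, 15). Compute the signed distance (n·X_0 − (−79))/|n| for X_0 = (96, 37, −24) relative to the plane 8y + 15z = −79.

15/17

n·X_0 − (-79) = 15.
|n| = 17, so the signed distance is 15/17.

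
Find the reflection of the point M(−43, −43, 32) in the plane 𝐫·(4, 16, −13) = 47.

(-19, 53, -46)

With n = (4, 16, −13), the signed offset is (n·M − 47)/|n|² = -1323/441 = -3.
M' = M − 2t·n = (−43, −43, 32) − (-6)·(4, 16, −13) = (−19, 53, −46).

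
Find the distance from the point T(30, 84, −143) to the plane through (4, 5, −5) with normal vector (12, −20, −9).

26/25

The plane has equation n·(r − (4, 5, −5)) = 0, i.e. n·r = -7.
d = |12·30 + (-20)·84 + (-9)·(-143) − (-7)| / √(144 + 400 + 81) = |-26| / 25 = 26/25.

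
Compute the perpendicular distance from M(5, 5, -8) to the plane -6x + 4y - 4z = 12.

5/√17

d = |(-6)·5 + 4·5 + (-4)·(-8) − 12| / √(36 + 16 + 16) = |10| / (2√17) = 5/√17.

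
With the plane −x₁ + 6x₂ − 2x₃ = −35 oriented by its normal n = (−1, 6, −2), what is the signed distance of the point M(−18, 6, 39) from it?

11/√41

n·M − (-35) = 11.
|n| = √41, so the signed distance is 11/√41.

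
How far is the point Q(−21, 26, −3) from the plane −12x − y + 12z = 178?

12/17

Normal vector n = (−12, −1, 12), and n·(−21, 26, −3) − 178 = 12.
|n| = √(144 + 1 + 144) = 17, so the distance is |12|/17 = 12/17.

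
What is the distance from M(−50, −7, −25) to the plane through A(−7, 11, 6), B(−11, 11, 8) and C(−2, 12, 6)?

AB = (−4, 0, 2) and AC = (5, 1, 0), so a normal is n = AB × AC = (−2, 10, −4).
Then n·(−50, −7, −25) − 100 = 30.
|n| = √(4 + 100 + 16) = 2√30, so the distance is |30|/(2√30) = 15/√30.

√30/2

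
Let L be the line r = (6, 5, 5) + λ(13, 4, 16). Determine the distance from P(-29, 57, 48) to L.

3√593

Direction vector d = (13, 4, 16).
AP = (-35, 52, 43); AP·d = 441, |AP|² = 5778, |d|² = 441.
distance² = |AP|² − (AP·d)²/|d|² = 5778 − 194481/441 = 5337, so the distance is 3√593.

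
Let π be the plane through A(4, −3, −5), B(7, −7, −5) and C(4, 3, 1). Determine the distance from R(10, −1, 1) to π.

6√34/17

AB = (3, −4, 0) and AC = (0, 6, 6), so a normal is n = AB × AC = (−24, −18, 18).
n = (−24, −18, 18); n·P − (-132) = -72; |n| = 6√34; distance = 72/(6√34) = 12/√34.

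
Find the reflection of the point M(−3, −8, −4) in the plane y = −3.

With n = (0, 1, 0), the signed offset is (n·M − (-3))/|n|² = -5/1 = -5.
M' = M − 2t·n = (−3, −8, −4) − (-10)·(0, 1, 0) = (−3, 2, −4).

(-3, 2, -4)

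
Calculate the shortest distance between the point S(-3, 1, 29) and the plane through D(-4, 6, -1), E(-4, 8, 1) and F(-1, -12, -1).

DE = (0, 2, 2) and DF = (3, -18, 0), so a normal is n = DE × DF = (36, 6, -6).
Then n·(-3, 1, 29) - (-102) = -174.
|n| = √(1296 + 36 + 36) = 6√38, so the distance is |-174|/(6√38) = 29√38/38.

29√38/38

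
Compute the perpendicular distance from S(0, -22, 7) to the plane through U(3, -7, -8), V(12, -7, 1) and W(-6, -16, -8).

UV = (9, 0, 9) and UW = (-9, -9, 0), so a normal is n = UV × UW = (81, -81, -81).
n = (81, -81, -81); n·P − 1458 = -243; |n| = 81√3; distance = 243/(81√3) = √3.

√3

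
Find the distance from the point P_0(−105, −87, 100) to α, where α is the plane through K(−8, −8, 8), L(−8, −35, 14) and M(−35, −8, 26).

8

KL = (0, −27, 6) and KM = (−27, 0, 18), so a normal is n = KL × KM = (−486, −162, −729).
n = (−486, −162, −729); n·P − (-648) = -7128; |n| = 891; distance = 7128/891 = 8.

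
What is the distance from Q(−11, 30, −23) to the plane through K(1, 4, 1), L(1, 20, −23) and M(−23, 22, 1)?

12/17

KL = (0, 16, −24) and KM = (−24, 18, 0), so a normal is n = KL × KM = (432, 576, 384).
Then n·(−11, 30, −23) − 3120 = 576.
|n| = √(186624 + 331776 + 147456) = 816, so the distance is |576|/816 = 12/17.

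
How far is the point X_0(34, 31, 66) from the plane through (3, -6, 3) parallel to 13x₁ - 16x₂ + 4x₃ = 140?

Parallel planes share the normal n = (13, -16, 4); since (3, -6, 3) lies on the plane, its equation is 13x₁ - 16x₂ + 4x₃ = 147.
Then n·(34, 31, 66) - 147 = 63.
|n| = √(169 + 256 + 16) = 21, so the distance is |63|/21 = 3.

3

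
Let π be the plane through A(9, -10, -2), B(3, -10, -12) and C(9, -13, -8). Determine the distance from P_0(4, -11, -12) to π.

AB = (-6, 0, -10) and AC = (0, -3, -6), so a normal is n = AB × AC = (-30, -36, 18).
d = |(-30)·4 + (-36)·(-11) + 18·(-12) − 54| / √(900 + 1296 + 324) = |6| / (6√70) = √70/70.

1/√70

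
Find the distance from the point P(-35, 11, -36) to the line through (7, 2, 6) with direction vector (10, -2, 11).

Direction vector d = (10, -2, 11).
AP = (-42, 9, -42), and AP × d = (15, 42, -6).
|AP × d|² = 2025 and |d|² = 225, so the distance is √(2025/225) = √9 = 3.

3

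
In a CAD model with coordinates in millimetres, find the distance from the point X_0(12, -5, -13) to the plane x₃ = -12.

1

Normal vector n = (0, 0, 1), and n·(12, -5, -13) - (-12) = -1.
|n| = √(0 + 0 + 1) = 1, so the distance is |-1|/1 = 1.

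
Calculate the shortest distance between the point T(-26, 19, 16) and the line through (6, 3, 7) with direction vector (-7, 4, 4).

Direction vector d = (-7, 4, 4).
AP = (-32, 16, 9); AP·d = 324, |AP|² = 1361, |d|² = 81.
distance² = |AP|² − (AP·d)²/|d|² = 1361 − 104976/81 = 65, so the distance is √65.

√65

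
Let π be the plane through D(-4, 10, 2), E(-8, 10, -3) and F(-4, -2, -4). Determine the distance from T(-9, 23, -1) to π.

DE = (-4, 0, -5) and DF = (0, -12, -6), so a normal is n = DE × DF = (-60, -24, 48).
Then n·(-9, 23, -1) - 96 = -156.
|n| = √(3600 + 576 + 2304) = 36√5, so the distance is |-156|/(36√5) = 13/(3√5).

13√5/15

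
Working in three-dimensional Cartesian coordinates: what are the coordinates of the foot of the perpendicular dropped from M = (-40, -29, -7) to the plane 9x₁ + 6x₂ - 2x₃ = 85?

n = (9, 6, -2), |n|² = 121, and n·M − 85 = -605.
t = -605/121 = -5, so the foot is M − t·n = (-40, -29, -7) − (-5)·(9, 6, -2) = (5, 1, -17).

(5, 1, -17)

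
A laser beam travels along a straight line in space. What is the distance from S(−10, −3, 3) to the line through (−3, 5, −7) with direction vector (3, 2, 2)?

14

Direction vector d = (3, 2, 2).
AP = (−7, −8, 10); AP·d = -17, |AP|² = 213, |d|² = 17.
distance² = |AP|² − (AP·d)²/|d|² = 213 − 289/17 = 196, so the distance is 14.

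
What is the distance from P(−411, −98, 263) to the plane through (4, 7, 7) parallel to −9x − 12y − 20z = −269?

Parallel planes share the normal n = (−9, −12, −20); since (4, 7, 7) lies on the plane, its equation is −9x − 12y − 20z = -260.
Then n·(−411, −98, 263) − (−260) = −125.
|n| = √(81 + 144 + 400) = 25, so the distance is |-125|/25 = 5.

5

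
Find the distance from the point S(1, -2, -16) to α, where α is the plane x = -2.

Normal vector n = (1, 0, 0), and n·(1, -2, -16) - (-2) = 3.
|n| = √(1 + 0 + 0) = 1, so the distance is |3|/1 = 3.

3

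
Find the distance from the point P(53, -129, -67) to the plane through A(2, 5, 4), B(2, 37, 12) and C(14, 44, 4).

3

AB = (0, 32, 8) and AC = (12, 39, 0), so a normal is n = AB × AC = (-312, 96, -384).
Then n·(53, -129, -67) - (-1680) = -1512.
|n| = √(97344 + 9216 + 147456) = 504, so the distance is |-1512|/504 = 3.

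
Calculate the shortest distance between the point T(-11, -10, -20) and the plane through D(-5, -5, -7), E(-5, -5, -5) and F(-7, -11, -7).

DE = (0, 0, 2) and DF = (-2, -6, 0), so a normal is n = DE × DF = (12, -4, 0).
d = |12·(-11) + (-4)·(-10) − (-40)| / √(144 + 16 + 0) = |-52| / (4√10) = 13√10/10.

13√10/10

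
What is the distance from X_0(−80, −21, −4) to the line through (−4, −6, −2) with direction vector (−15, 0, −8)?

√1381

Direction vector d = (−15, 0, −8).
AP = (−76, −15, −2), and AP × d = (120, −578, −225).
|AP × d|² = 399109 and |d|² = 289, so the distance is √(399109/289) = √1381.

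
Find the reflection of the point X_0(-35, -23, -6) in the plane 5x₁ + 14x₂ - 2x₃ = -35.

(-15, 33, -14)

With n = (5, 14, -2), the signed offset is (n·X_0 − (-35))/|n|² = -450/225 = -2.
X_0' = X_0 − 2t·n = (-35, -23, -6) − (-4)·(5, 14, -2) = (-15, 33, -14).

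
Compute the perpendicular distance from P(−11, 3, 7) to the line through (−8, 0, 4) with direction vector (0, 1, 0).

3√2

Direction vector d = (0, 1, 0).
AP = (−3, 3, 3), and AP × d = (−3, 0, −3).
|AP × d|² = 18 and |d|² = 1, so the distance is √18 = 3√2.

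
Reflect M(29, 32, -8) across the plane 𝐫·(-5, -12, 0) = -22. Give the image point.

(-1, -40, -8)

n = (-5, -12, 0), |n|² = 169, n·M − (-22) = -507, so t = -507/169 = -3.
Foot F = M − (-3)·n = (14, -4, -8); the reflection is 2F − M = (-1, -40, -8).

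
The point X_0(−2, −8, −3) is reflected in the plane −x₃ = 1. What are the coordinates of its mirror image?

With n = (0, 0, −1), the signed offset is (n·X_0 − 1)/|n|² = 2/1 = 2.
X_0' = X_0 − 2t·n = (−2, −8, −3) − 4·(0, 0, −1) = (−2, −8, 1).

(-2, -8, 1)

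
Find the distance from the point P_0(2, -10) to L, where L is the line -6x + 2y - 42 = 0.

The normal to the line is n = (-6, 2) with |n| = 2√10.
|n·P_0 − 42| = |-32 − 42| = 74, so the distance is 74/(2√10) = 37/√10.

37√10/10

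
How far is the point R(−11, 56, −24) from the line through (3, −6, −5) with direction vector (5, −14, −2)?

Direction vector d = (5, −14, −2).
AP = (−14, 62, −19); AP·d = -900, |AP|² = 4401, |d|² = 225.
distance² = |AP|² − (AP·d)²/|d|² = 4401 − 810000/225 = 801, so the distance is 3√89.

3√89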